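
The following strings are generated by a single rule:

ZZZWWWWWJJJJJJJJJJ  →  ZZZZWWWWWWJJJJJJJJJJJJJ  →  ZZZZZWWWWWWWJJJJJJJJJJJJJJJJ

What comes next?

ZZZZZZWWWWWWWWJJJJJJJJJJJJJJJJJJJ

Reading off run lengths: Z runs 3, 4, 5; W runs 5, 6, 7; J runs 10, 13, 16 — each is linear in n, where the shown terms are n = 3, 4, 5.
For the next term, n = 6, so the run lengths are 6, 8, 19.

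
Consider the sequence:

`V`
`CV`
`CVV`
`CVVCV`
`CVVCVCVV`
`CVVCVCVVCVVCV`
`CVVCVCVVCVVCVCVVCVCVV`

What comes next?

CVVCVCVVCVVCVCVVCVCVVCVVCVCVVCVVCV

This is a Fibonacci-style word recurrence s(k) = s(k−1)·s(k−2): e.g. CV·V = CVV.
The next term joins CVVCVCVVCVVCVCVVCVCVV and CVVCVCVVCVVCV.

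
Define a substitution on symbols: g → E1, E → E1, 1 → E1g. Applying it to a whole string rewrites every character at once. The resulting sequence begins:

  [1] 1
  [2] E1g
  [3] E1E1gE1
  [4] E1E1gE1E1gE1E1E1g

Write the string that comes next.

Rewriting the 17 symbols of E1E1gE1E1gE1E1E1g one by one yields E1 E1g E1 E1g E1 E1 E1g E1 E1g E1 E1 E1g E1 E1g E1 E1g E1; concatenated:

E1E1gE1E1gE1E1E1gE1E1gE1E1E1gE1E1gE1E1gE1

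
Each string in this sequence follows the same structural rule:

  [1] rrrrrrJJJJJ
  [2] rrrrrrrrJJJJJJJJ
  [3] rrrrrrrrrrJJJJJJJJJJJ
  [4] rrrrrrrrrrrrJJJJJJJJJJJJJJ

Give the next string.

rrrrrrrrrrrrrrJJJJJJJJJJJJJJJJJ

Each string has the form r^{2n+2} J^{3n-1}, where the shown terms are n = 2, 3, 4, 5.
Setting n = 6 gives 14, 17 characters in each block.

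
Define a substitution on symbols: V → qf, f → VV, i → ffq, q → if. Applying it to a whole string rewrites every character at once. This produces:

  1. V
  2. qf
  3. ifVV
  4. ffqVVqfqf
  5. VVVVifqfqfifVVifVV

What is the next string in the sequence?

Rewriting the 18 symbols of VVVVifqfqfifVVifVV one by one yields qf qf qf qf ffq VV if VV if VV ffq VV qf qf ffq VV qf qf; concatenated:

qfqfqfqfffqVVifVVifVVffqVVqfqfffqVVqfqf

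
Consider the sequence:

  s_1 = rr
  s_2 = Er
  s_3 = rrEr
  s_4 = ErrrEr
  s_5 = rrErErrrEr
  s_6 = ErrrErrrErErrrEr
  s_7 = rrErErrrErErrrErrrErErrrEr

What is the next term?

ErrrErrrErErrrErrrErErrrErErrrErrrErErrrEr

From term 3 onward, concatenate the second-to-last term with the last: rr·Er = rrEr, Er·rrEr = ErrrEr, …
So term 8 is ErrrErrrErErrrEr·rrErErrrErErrrErrrErErrrEr.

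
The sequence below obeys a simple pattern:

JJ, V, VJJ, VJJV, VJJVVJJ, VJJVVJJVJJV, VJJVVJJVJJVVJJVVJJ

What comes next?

VJJVVJJVJJVVJJVVJJVJJVVJJVJJV

Each term (from the third on) is the previous term followed by the one before it: term 3 = V·JJ = VJJ.
So term 8 is VJJVVJJVJJVVJJVVJJ·VJJVVJJVJJV.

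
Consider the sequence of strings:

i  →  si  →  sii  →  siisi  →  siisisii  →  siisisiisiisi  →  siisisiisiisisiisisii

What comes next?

Each term (from the third on) is the previous term followed by the one before it: term 3 = si·i = sii.
So term 8 is siisisiisiisisiisisii·siisisiisiisi.

siisisiisiisisiisisiisiisisiisiisi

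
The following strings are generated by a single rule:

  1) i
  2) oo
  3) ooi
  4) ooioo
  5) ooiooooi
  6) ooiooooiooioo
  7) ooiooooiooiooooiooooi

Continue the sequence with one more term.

Each term (from the third on) is the previous term followed by the one before it: term 3 = oo·i = ooi.
So term 8 is ooiooooiooiooooiooooi·ooiooooiooioo.

ooiooooiooiooooiooooiooiooooiooioo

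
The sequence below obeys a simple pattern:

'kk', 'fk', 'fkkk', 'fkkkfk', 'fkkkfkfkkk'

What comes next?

From term 3 onward, concatenate the last term with the second-to-last: fk·kk = fkkk, fkkk·fk = fkkkfk, …
The next term joins fkkkfkfkkk and fkkkfk.

fkkkfkfkkkfkkkfk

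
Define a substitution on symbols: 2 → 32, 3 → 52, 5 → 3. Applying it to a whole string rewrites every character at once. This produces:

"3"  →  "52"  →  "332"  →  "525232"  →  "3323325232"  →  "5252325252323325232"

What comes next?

332332523233233252325252323325232

Applying the rule to each of the 19 symbols of 5252325252323325232 gives the pieces 3 32 3 32 52 32 3 32 3 32 52 32 52 52 32 3 32 52 32, which concatenate to the answer.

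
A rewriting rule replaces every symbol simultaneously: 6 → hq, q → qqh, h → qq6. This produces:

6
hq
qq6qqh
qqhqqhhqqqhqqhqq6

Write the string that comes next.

qqhqqhqq6qqhqqhqq6qq6qqhqqhqqhqq6qqhqqhqq6qqhqqhhq

Applying the rule to each of the 17 symbols of qqhqqhhqqqhqqhqq6 gives the pieces qqh qqh qq6 qqh qqh qq6 qq6 qqh qqh qqh qq6 qqh qqh qq6 qqh qqh hq, which concatenate to the answer.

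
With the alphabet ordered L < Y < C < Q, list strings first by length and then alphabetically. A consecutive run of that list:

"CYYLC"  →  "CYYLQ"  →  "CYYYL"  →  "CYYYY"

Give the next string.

Treat CYYYY as a base-4 numeral over the given alphabet and add one, carrying through any trailing Q's.

CYYYC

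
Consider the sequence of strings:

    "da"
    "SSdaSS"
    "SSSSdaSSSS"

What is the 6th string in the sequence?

Every step adds SS to the front and SS to the end of the previous string.
From SSSSdaSSSS, 3 further steps: SSSSdaSSSS → SSSSSSdaSSSSSS → SSSSSSSSdaSSSSSSSS → (answer).

SSSSSSSSSSdaSSSSSSSSSS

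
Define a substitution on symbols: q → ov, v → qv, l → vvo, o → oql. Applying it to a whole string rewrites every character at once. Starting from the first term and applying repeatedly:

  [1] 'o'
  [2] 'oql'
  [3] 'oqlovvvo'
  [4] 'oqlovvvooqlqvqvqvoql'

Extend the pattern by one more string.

oqlovvvooqlqvqvqvoqloqlovvvoovqvovqvovqvoqlovvvo

φ(oqlovvvooqlqvqvqvoql) expands symbol-by-symbol to oql ov vvo oql qv qv qv oql oql ov vvo ov qv ov qv ov qv oql ov vvo; joining the 20 pieces gives the next term.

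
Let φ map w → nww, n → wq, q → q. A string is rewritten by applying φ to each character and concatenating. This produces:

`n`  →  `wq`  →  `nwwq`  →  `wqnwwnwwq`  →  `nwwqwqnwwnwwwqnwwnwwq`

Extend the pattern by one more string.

Replace each of the 21 characters of nwwqwqnwwnwwwqnwwnwwq in place — wq nww nww q nww q wq nww nww wq nww nww nww q wq nww nww wq nww nww q — and concatenate.

wqnwwnwwqnwwqwqnwwnwwwqnwwnwwnwwqwqnwwnwwwqnwwnwwq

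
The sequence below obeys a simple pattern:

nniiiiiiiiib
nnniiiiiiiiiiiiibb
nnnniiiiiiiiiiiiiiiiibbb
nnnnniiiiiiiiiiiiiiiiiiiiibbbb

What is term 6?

nnnnnnniiiiiiiiiiiiiiiiiiiiiiiiiiiiibbbbbb

Reading off run lengths: n runs 2, 3, 4, 5; i runs 9, 13, 17, 21; b runs 1, 2, 3, 4 — each is linear in n, where the shown terms are n = 2, 3, 4, 5.
At n = 7 the blocks have lengths 7, 29, 6.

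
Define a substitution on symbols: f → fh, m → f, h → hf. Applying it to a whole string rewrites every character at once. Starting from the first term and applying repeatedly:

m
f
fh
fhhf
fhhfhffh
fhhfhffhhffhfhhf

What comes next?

Replace each of the 16 characters of fhhfhffhhffhfhhf in place — fh hf hf fh hf fh fh hf hf fh fh hf fh hf hf fh — and concatenate.

fhhfhffhhffhfhhfhffhfhhffhhfhffh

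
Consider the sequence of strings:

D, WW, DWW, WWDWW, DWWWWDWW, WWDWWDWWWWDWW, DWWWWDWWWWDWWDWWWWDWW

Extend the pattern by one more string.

WWDWWDWWWWDWWDWWWWDWWWWDWWDWWWWDWW

This is a Fibonacci-style word recurrence s(k) = s(k−2)·s(k−1): e.g. D·WW = DWW.
So term 8 is WWDWWDWWWWDWW·DWWWWDWWWWDWWDWWWWDWW.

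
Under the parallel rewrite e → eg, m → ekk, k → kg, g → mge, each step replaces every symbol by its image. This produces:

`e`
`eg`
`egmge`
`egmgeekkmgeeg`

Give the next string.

egmgeekkmgeegegkgkgekkmgeegegmge

Applying the rule to each of the 13 symbols of egmgeekkmgeeg gives the pieces eg mge ekk mge eg eg kg kg ekk mge eg eg mge, which concatenate to the answer.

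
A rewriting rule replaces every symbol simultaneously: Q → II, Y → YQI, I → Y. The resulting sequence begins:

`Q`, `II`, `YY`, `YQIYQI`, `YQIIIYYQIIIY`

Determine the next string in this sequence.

Expanding YQIIIYYQIIIY: Y→YQI, Q→II, I→Y, I→Y, I→Y, Y→YQI, Y→YQI, Q→II, I→Y, I→Y, I→Y, Y→YQI. Concatenated: YQI II Y Y Y YQI YQI II Y Y Y YQI.

YQIIIYYYYQIYQIIIYYYYQI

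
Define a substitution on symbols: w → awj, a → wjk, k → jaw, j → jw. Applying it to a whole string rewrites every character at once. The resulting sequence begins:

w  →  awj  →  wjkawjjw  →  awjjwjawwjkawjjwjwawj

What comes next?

Rewriting the 21 symbols of awjjwjawwjkawjjwjwawj one by one yields wjk awj jw jw awj jw wjk awj awj jw jaw wjk awj jw jw awj jw awj wjk awj jw; concatenated:

wjkawjjwjwawjjwwjkawjawjjwjawwjkawjjwjwawjjwawjwjkawjjw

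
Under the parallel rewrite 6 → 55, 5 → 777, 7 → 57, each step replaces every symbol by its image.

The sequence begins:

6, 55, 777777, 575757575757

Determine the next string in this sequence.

777577775777757777577775777757

Rewriting each symbol of 575757575757: 5→777, 7→57, 5→777, 7→57, 5→777, 7→57, 5→777, 7→57, 5→777, 7→57, 5→777, 7→57, which concatenates to 777 57 777 57 777 57 777 57 777 57 777 57.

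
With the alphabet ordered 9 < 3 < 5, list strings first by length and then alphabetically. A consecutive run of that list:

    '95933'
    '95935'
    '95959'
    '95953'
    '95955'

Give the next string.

95399

The successor of 95955 increments the rightmost position that isn't already 5 and resets every position after it to 9.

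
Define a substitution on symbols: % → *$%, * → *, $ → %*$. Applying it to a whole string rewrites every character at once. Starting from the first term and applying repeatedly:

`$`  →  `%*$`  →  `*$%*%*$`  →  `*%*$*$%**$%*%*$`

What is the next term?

Replace each of the 15 characters of *%*$*$%**$%*%*$ in place — * *$% * %*$ * %*$ *$% * * %*$ *$% * *$% * %*$ — and concatenate.

**$%*%*$*%*$*$%**%*$*$%**$%*%*$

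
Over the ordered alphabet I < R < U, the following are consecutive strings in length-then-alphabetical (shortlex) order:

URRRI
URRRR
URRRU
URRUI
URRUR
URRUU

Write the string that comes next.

URUII

The successor of URRUU increments the rightmost position that isn't already U and resets every position after it to I.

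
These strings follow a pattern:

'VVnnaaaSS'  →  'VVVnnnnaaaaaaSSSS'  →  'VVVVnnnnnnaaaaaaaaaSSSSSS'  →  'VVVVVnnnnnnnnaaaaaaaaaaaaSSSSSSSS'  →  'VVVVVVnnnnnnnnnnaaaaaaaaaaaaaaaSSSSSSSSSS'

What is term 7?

Reading off run lengths: V runs 2, 3, 4, 5, 6; n runs 2, 4, 6, 8, 10; a runs 3, 6, 9, 12, 15; S runs 2, 4, 6, 8, 10 — each is linear in n (n = 1, 2, …).
For term 7, n = 7, so the run lengths are 8, 14, 21, 14.

VVVVVVVVnnnnnnnnnnnnnnaaaaaaaaaaaaaaaaaaaaaSSSSSSSSSSSSSS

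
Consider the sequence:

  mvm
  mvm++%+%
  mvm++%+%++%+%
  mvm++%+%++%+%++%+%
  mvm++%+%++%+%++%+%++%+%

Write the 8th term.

Each term is the previous one with ++%+% appended.
From mvm++%+%++%+%++%+%++%+%, 3 further steps: mvm++%+%++%+%++%+%++%+% → mvm++%+%++%+%++%+%++%+%++%+% → mvm++%+%++%+%++%+%++%+%++%+%++%+% → (answer).

mvm++%+%++%+%++%+%++%+%++%+%++%+%++%+%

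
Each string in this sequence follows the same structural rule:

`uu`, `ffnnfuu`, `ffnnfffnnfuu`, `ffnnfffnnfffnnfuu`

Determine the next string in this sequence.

ffnnfffnnfffnnfffnnfuu

Each term is the previous one with ffnnf prepended.
So the next term is ffnnf·ffnnfffnnfffnnfuu.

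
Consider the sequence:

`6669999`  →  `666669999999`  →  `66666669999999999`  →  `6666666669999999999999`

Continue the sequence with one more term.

Reading off run lengths: 6 runs 3, 5, 7, 9; 9 runs 4, 7, 10, 13 — each is linear in n (n = 1, 2, …).
Setting n = 5 gives 11, 16 characters in each block.

666666666669999999999999999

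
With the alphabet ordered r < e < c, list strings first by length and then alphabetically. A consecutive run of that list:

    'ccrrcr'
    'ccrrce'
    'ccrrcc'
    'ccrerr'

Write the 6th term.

Advancing 2 positions from ccrerr through ccrerr → ccrere reaches term 6.

ccrerc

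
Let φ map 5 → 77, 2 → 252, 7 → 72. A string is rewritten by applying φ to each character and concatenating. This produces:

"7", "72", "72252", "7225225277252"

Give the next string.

Applying the rule to each of the 13 symbols of 7225225277252 gives the pieces 72 252 252 77 252 252 77 252 72 72 252 77 252, which concatenate to the answer.

722522527725225277252727225277252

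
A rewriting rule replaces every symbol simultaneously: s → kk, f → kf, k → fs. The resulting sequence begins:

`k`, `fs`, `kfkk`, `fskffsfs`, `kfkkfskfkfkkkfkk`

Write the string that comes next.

Applying the rule to each of the 16 symbols of kfkkfskfkfkkkfkk gives the pieces fs kf fs fs kf kk fs kf fs kf fs fs fs kf fs fs, which concatenate to the answer.

fskffsfskfkkfskffskffsfsfskffsfs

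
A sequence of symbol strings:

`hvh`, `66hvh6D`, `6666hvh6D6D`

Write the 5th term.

s(k+1) = 66·s(k)·6D, so each term gains 66 as a prefix and 6D as a suffix.
From 6666hvh6D6D, 2 further steps: 6666hvh6D6D → 666666hvh6D6D6D → (answer).

66666666hvh6D6D6D6D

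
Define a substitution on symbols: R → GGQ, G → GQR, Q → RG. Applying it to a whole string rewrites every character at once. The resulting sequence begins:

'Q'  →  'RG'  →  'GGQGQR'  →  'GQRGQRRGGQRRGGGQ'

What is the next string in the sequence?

GQRRGGGQGQRRGGGQGGQGQRGQRRGGGQGGQGQRGQRGQRRG

φ(GQRGQRRGGQRRGGGQ) expands symbol-by-symbol to GQR RG GGQ GQR RG GGQ GGQ GQR GQR RG GGQ GGQ GQR GQR GQR RG; joining the 16 pieces gives the next term.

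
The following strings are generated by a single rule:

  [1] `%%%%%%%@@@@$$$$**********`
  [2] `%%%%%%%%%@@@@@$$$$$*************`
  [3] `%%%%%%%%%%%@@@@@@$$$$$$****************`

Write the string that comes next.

The n-th term is 2n+1 %'s then n+1 @'s then n+1 $'s then 3n+1 *'s, where the shown terms are n = 3, 4, 5.
For the next term, n = 6, so the run lengths are 13, 7, 7, 19.

%%%%%%%%%%%%%@@@@@@@$$$$$$$*******************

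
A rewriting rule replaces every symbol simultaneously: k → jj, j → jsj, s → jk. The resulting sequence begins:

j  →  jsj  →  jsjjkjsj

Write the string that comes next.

jsjjkjsjjsjjjjsjjkjsj

Expanding jsjjkjsj: j→jsj, s→jk, j→jsj, j→jsj, k→jj, j→jsj, s→jk, j→jsj. Concatenated: jsj jk jsj jsj jj jsj jk jsj.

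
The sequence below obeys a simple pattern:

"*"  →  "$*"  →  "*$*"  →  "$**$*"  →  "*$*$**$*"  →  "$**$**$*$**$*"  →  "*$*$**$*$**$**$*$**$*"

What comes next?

From term 3 onward, concatenate the second-to-last term with the last: *·$* = *$*, $*·*$* = $**$*, …
The next term joins $**$**$*$**$* and *$*$**$*$**$**$*$**$*.

$**$**$*$**$**$*$**$*$**$**$*$**$*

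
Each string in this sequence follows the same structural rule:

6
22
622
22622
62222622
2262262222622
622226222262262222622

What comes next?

Each term (from the third on) is the two preceding terms concatenated in order: term 3 = 6·22 = 622.
The next term joins 2262262222622 and 622226222262262222622.

2262262222622622226222262262222622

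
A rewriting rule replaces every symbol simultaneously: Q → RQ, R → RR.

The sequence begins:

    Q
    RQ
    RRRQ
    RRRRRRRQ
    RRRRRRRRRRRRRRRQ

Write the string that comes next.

Replace each of the 16 characters of RRRRRRRRRRRRRRRQ in place — RR RR RR RR RR RR RR RR RR RR RR RR RR RR RR RQ — and concatenate.

RRRRRRRRRRRRRRRRRRRRRRRRRRRRRRRQ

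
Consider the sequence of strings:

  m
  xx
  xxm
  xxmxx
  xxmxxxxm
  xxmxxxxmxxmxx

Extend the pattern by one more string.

xxmxxxxmxxmxxxxmxxxxm

This is a Fibonacci-style word recurrence s(k) = s(k−1)·s(k−2): e.g. xx·m = xxm.
The next term joins xxmxxxxmxxmxx and xxmxxxxm.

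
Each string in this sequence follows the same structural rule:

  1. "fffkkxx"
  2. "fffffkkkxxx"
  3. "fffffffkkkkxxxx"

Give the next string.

Each string has the form f^{2n-1} k^{n} x^{n}, where the shown terms are n = 2, 3, 4.
Setting n = 5 gives 9, 5, 5 characters in each block.

fffffffffkkkkkxxxxx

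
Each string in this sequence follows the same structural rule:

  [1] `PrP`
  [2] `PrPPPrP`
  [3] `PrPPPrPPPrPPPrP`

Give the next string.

Each string is two copies of the previous one joined by 'P'.
One more doubling of PrPPPrPPPrPPPrP gives the answer.

PrPPPrPPPrPPPrPPPrPPPrPPPrPPPrP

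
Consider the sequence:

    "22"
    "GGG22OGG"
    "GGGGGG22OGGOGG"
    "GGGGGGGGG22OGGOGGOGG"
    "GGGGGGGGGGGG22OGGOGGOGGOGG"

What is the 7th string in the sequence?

Every step adds GGG to the front and OGG to the end of the previous string.
From GGGGGGGGGGGG22OGGOGGOGGOGG, 2 further steps: GGGGGGGGGGGG22OGGOGGOGGOGG → GGGGGGGGGGGGGGG22OGGOGGOGGOGGOGG → (answer).

GGGGGGGGGGGGGGGGGG22OGGOGGOGGOGGOGGOGG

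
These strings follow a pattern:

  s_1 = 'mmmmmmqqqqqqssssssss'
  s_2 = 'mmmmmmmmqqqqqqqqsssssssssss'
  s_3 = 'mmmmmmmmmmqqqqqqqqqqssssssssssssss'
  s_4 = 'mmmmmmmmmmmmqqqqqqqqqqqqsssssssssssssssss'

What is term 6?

The n-th term is 2n m's then 2n q's then 3n-1 s's, where the shown terms are n = 3, 4, 5, 6.
At n = 8 the blocks have lengths 16, 16, 23.

mmmmmmmmmmmmmmmmqqqqqqqqqqqqqqqqsssssssssssssssssssssss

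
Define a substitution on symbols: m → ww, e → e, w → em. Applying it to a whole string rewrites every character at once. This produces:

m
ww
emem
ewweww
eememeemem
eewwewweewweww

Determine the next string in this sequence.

eeememeememeeememeemem

φ(eewwewweewweww) expands symbol-by-symbol to e e em em e em em e e em em e em em; joining the 14 pieces gives the next term.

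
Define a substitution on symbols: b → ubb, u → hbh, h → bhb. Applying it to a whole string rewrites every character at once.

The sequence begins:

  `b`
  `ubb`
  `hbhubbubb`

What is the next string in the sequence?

Apply φ to hbhubbubb symbol by symbol: h→bhb, b→ubb, h→bhb, u→hbh, b→ubb, b→ubb, u→hbh, b→ubb, b→ubb; joined: bhb ubb bhb hbh ubb ubb hbh ubb ubb.

bhbubbbhbhbhubbubbhbhubbubb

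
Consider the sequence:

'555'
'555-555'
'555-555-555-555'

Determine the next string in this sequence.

Each string is two copies of the previous one joined by '-'.
Doubling 555-555-555-555 with '-' between the halves:

555-555-555-555-555-555-555-555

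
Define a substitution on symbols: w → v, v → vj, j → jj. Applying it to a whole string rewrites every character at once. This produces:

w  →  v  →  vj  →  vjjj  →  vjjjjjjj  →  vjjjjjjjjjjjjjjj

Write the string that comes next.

vjjjjjjjjjjjjjjjjjjjjjjjjjjjjjjj

Replace each of the 16 characters of vjjjjjjjjjjjjjjj in place — vj jj jj jj jj jj jj jj jj jj jj jj jj jj jj jj — and concatenate.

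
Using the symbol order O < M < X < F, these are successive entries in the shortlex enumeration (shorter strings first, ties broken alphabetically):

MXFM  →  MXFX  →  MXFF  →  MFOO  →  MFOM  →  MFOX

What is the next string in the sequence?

MFOF

Find the rightmost character of MFOX below F, bump it to the next letter, and reset everything to its right to O.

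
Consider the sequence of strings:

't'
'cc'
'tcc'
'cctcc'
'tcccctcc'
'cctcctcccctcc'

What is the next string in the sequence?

tcccctcccctcctcccctcc

Each term (from the third on) is the two preceding terms concatenated in order: term 3 = t·cc = tcc.
The next term joins tcccctcc and cctcctcccctcc.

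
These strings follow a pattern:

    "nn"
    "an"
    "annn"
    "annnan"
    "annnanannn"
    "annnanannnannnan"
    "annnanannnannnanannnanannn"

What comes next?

Each term (from the third on) is the previous term followed by the one before it: term 3 = an·nn = annn.
The next term joins annnanannnannnanannnanannn and annnanannnannnan.

annnanannnannnanannnanannnannnanannnannnan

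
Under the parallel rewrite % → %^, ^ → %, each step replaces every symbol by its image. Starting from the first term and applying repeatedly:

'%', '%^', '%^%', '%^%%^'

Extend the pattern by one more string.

Apply φ to %^%%^ symbol by symbol: %→%^, ^→%, %→%^, %→%^, ^→%; joined: %^ % %^ %^ %.

%^%%^%^%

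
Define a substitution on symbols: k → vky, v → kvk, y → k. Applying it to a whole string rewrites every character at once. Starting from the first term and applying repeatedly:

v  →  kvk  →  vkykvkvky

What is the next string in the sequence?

Rewriting each symbol of vkykvkvky: v→kvk, k→vky, y→k, k→vky, v→kvk, k→vky, v→kvk, k→vky, y→k, which concatenates to kvk vky k vky kvk vky kvk vky k.

kvkvkykvkykvkvkykvkvkyk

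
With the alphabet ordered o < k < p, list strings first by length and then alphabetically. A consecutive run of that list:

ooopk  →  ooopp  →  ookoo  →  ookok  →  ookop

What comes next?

The successor of ookop increments the rightmost position that isn't already p and resets every position after it to o.

ookko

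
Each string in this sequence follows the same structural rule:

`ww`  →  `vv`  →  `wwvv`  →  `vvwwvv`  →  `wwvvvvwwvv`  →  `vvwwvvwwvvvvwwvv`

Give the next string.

From term 3 onward, concatenate the second-to-last term with the last: ww·vv = wwvv, vv·wwvv = vvwwvv, …
The next term joins wwvvvvwwvv and vvwwvvwwvvvvwwvv.

wwvvvvwwvvvvwwvvwwvvvvwwvv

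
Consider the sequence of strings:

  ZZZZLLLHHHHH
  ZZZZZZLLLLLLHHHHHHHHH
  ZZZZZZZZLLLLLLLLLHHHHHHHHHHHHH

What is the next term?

Each string has the form Z^{2n+2} L^{3n} H^{4n+1} (n = 1, 2, …).
For the next term, n = 4, so the run lengths are 10, 12, 17.

ZZZZZZZZZZLLLLLLLLLLLLHHHHHHHHHHHHHHHHH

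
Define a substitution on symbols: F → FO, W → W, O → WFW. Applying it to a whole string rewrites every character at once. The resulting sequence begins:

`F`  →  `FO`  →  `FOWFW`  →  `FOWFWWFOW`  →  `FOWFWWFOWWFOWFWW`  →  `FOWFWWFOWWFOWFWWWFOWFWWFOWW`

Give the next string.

Rewriting the 27 symbols of FOWFWWFOWWFOWFWWWFOWFWWFOWW one by one yields FO WFW W FO W W FO WFW W W FO WFW W FO W W W FO WFW W FO W W FO WFW W W; concatenated:

FOWFWWFOWWFOWFWWWFOWFWWFOWWWFOWFWWFOWWFOWFWWW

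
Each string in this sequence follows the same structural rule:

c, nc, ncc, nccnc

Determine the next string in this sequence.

nccncncc

Each term (from the third on) is the previous term followed by the one before it: term 3 = nc·c = ncc.
So term 5 is nccnc·ncc.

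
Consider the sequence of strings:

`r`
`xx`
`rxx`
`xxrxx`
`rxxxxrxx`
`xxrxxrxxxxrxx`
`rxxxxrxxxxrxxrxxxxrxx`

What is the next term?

From term 3 onward, concatenate the second-to-last term with the last: r·xx = rxx, xx·rxx = xxrxx, …
So term 8 is xxrxxrxxxxrxx·rxxxxrxxxxrxxrxxxxrxx.

xxrxxrxxxxrxxrxxxxrxxxxrxxrxxxxrxx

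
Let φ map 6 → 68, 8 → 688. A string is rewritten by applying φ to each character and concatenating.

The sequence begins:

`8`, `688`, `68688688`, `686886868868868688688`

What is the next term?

φ(686886868868868688688) expands symbol-by-symbol to 68 688 68 688 688 68 688 68 688 688 68 688 688 68 688 68 688 688 68 688 688; joining the 21 pieces gives the next term.

6868868688688686886868868868688688686886868868868688688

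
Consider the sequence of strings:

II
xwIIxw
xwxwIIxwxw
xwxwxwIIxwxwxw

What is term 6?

xwxwxwxwxwIIxwxwxwxwxw

Every step adds xw to the front and xw to the end of the previous string.
From xwxwxwIIxwxwxw, 2 further steps: xwxwxwIIxwxwxw → xwxwxwxwIIxwxwxwxw → (answer).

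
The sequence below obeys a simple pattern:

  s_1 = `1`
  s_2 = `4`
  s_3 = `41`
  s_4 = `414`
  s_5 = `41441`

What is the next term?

41441414

This is a Fibonacci-style word recurrence s(k) = s(k−1)·s(k−2): e.g. 4·1 = 41.
So term 6 is 41441·414.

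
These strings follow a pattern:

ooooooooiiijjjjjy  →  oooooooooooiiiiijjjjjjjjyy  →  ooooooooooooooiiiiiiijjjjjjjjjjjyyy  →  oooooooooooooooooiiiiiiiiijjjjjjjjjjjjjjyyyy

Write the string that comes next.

Reading off run lengths: o runs 8, 11, 14, 17; i runs 3, 5, 7, 9; j runs 5, 8, 11, 14; y runs 1, 2, 3, 4 — each is linear in n, where the shown terms are n = 2, 3, 4, 5.
At n = 6 the blocks have lengths 20, 11, 17, 5.

ooooooooooooooooooooiiiiiiiiiiijjjjjjjjjjjjjjjjjyyyyy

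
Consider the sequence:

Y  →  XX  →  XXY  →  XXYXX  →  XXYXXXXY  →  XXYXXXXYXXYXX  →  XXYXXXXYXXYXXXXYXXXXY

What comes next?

XXYXXXXYXXYXXXXYXXXXYXXYXXXXYXXYXX

This is a Fibonacci-style word recurrence s(k) = s(k−1)·s(k−2): e.g. XX·Y = XXY.
Continuing: XXYXXXXYXXYXXXXYXXXXY · XXYXXXXYXXYXX gives term 8.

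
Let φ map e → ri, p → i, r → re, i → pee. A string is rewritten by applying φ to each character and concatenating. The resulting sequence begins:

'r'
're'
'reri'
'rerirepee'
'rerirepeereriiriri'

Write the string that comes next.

rerirepeereriiririrerirepeepeerepeerepee

Applying the rule to each of the 18 symbols of rerirepeereriiriri gives the pieces re ri re pee re ri i ri ri re ri re pee pee re pee re pee, which concatenate to the answer.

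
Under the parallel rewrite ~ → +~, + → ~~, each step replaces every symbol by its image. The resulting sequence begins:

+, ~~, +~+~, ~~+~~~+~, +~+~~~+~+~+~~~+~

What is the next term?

~~+~~~+~+~+~~~+~~~+~~~+~+~+~~~+~

Replace each of the 16 characters of +~+~~~+~+~+~~~+~ in place — ~~ +~ ~~ +~ +~ +~ ~~ +~ ~~ +~ ~~ +~ +~ +~ ~~ +~ — and concatenate.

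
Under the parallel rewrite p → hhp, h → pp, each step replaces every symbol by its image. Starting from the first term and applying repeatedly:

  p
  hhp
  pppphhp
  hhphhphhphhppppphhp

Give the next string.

Rewriting the 19 symbols of hhphhphhphhppppphhp one by one yields pp pp hhp pp pp hhp pp pp hhp pp pp hhp hhp hhp hhp hhp pp pp hhp; concatenated:

pppphhppppphhppppphhppppphhphhphhphhphhppppphhp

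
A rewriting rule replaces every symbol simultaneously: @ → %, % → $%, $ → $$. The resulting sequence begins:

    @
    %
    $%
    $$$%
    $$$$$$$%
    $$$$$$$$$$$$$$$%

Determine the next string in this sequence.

Replace each of the 16 characters of $$$$$$$$$$$$$$$% in place — $$ $$ $$ $$ $$ $$ $$ $$ $$ $$ $$ $$ $$ $$ $$ $% — and concatenate.

$$$$$$$$$$$$$$$$$$$$$$$$$$$$$$$%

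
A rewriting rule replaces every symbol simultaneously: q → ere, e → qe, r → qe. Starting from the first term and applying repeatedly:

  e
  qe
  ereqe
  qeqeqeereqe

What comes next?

ereqeereqeereqeqeqeqeereqe

Expanding qeqeqeereqe: q→ere, e→qe, q→ere, e→qe, q→ere, e→qe, e→qe, r→qe, e→qe, q→ere, e→qe. Concatenated: ere qe ere qe ere qe qe qe qe ere qe.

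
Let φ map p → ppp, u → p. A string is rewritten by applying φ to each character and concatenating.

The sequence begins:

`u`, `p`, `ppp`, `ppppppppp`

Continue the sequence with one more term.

ppppppppppppppppppppppppppp

Rewriting each symbol of ppppppppp: p→ppp, p→ppp, p→ppp, p→ppp, p→ppp, p→ppp, p→ppp, p→ppp, p→ppp, which concatenates to ppp ppp ppp ppp ppp ppp ppp ppp ppp.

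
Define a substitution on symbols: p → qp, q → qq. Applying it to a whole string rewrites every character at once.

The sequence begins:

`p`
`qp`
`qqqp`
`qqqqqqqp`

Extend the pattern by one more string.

Expanding qqqqqqqp: q→qq, q→qq, q→qq, q→qq, q→qq, q→qq, q→qq, p→qp. Concatenated: qq qq qq qq qq qq qq qp.

qqqqqqqqqqqqqqqp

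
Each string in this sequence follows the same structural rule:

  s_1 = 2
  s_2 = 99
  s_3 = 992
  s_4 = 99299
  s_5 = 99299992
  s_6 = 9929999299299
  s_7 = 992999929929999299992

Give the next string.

From term 3 onward, concatenate the last term with the second-to-last: 99·2 = 992, 992·99 = 99299, …
Continuing: 992999929929999299992 · 9929999299299 gives term 8.

9929999299299992999929929999299299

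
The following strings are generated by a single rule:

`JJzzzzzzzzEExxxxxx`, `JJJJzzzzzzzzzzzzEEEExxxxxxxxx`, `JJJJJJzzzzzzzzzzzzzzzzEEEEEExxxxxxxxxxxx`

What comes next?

Each string has the form J^{2n-2} z^{4n} E^{2n-2} x^{3n}, where the shown terms are n = 2, 3, 4.
Setting n = 5 gives 8, 20, 8, 15 characters in each block.

JJJJJJJJzzzzzzzzzzzzzzzzzzzzEEEEEEEExxxxxxxxxxxxxxx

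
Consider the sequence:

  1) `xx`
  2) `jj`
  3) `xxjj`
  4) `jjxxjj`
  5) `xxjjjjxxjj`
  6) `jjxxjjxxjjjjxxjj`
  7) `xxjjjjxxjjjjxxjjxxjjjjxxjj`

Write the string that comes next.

Each term (from the third on) is the two preceding terms concatenated in order: term 3 = xx·jj = xxjj.
So term 8 is jjxxjjxxjjjjxxjj·xxjjjjxxjjjjxxjjxxjjjjxxjj.

jjxxjjxxjjjjxxjjxxjjjjxxjjjjxxjjxxjjjjxxjj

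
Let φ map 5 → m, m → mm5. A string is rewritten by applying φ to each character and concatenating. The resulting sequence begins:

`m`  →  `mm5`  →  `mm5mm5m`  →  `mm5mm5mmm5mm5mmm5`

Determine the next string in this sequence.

Applying the rule to each of the 17 symbols of mm5mm5mmm5mm5mmm5 gives the pieces mm5 mm5 m mm5 mm5 m mm5 mm5 mm5 m mm5 mm5 m mm5 mm5 mm5 m, which concatenate to the answer.

mm5mm5mmm5mm5mmm5mm5mm5mmm5mm5mmm5mm5mm5m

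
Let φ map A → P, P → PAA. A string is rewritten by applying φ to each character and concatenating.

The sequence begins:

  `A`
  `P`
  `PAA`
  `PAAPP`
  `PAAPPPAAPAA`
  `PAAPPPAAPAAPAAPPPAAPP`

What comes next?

φ(PAAPPPAAPAAPAAPPPAAPP) expands symbol-by-symbol to PAA P P PAA PAA PAA P P PAA P P PAA P P PAA PAA PAA P P PAA PAA; joining the 21 pieces gives the next term.

PAAPPPAAPAAPAAPPPAAPPPAAPPPAAPAAPAAPPPAAPAA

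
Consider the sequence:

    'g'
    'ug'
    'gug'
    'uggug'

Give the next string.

guguggug

Each term (from the third on) is the two preceding terms concatenated in order: term 3 = g·ug = gug.
Continuing: gug · uggug gives term 5.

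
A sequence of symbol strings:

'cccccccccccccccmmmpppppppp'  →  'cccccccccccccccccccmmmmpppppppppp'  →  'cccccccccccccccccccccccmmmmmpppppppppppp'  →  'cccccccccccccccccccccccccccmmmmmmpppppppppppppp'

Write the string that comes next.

cccccccccccccccccccccccccccccccmmmmmmmpppppppppppppppp

Term n consists of 4n+3 c's, followed by n m's, followed by 2n+2 p's, where the shown terms are n = 3, 4, 5, 6.
Setting n = 7 gives 31, 7, 16 characters in each block.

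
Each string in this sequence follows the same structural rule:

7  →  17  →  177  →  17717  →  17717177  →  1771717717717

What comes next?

Each term (from the third on) is the previous term followed by the one before it: term 3 = 17·7 = 177.
So term 7 is 1771717717717·17717177.

177171771771717717177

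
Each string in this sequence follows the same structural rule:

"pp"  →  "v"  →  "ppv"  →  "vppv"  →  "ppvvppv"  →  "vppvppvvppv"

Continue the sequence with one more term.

ppvvppvvppvppvvppv

From term 3 onward, concatenate the second-to-last term with the last: pp·v = ppv, v·ppv = vppv, …
The next term joins ppvvppv and vppvppvvppv.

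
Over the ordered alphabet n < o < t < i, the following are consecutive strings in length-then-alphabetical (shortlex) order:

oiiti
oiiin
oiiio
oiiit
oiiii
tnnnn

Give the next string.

tnnno

Treat tnnnn as a base-4 numeral over the given alphabet and add one, carrying through any trailing i's.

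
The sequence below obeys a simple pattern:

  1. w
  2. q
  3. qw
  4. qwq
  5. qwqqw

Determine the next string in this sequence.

This is a Fibonacci-style word recurrence s(k) = s(k−1)·s(k−2): e.g. q·w = qw.
Continuing: qwqqw · qwq gives term 6.

qwqqwqwq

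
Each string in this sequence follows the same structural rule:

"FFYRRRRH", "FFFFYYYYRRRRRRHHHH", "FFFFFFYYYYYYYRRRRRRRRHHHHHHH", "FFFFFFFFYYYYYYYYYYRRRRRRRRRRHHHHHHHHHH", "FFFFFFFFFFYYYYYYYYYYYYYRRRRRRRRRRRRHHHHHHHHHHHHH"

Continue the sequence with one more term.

Term n consists of 2n F's, followed by 3n-2 Y's, followed by 2n+2 R's, followed by 3n-2 H's (n = 1, 2, …).
For the next term, n = 6, so the run lengths are 12, 16, 14, 16.

FFFFFFFFFFFFYYYYYYYYYYYYYYYYRRRRRRRRRRRRRRHHHHHHHHHHHHHHHH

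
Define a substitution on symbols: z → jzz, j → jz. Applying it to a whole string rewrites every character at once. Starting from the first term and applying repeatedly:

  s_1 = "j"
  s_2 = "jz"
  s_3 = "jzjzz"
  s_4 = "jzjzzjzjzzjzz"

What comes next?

Replace each of the 13 characters of jzjzzjzjzzjzz in place — jz jzz jz jzz jzz jz jzz jz jzz jzz jz jzz jzz — and concatenate.

jzjzzjzjzzjzzjzjzzjzjzzjzzjzjzzjzz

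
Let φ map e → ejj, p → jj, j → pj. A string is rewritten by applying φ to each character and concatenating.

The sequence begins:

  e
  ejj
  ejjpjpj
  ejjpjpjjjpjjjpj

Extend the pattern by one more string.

Replace each of the 15 characters of ejjpjpjjjpjjjpj in place — ejj pj pj jj pj jj pj pj pj jj pj pj pj jj pj — and concatenate.

ejjpjpjjjpjjjpjpjpjjjpjpjpjjjpj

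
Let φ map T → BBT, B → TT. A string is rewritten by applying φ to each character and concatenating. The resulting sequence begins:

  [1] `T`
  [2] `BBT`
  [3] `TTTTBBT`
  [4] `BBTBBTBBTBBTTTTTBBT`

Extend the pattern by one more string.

TTTTBBTTTTTBBTTTTTBBTTTTTBBTBBTBBTBBTBBTTTTTBBT

Applying the rule to each of the 19 symbols of BBTBBTBBTBBTTTTTBBT gives the pieces TT TT BBT TT TT BBT TT TT BBT TT TT BBT BBT BBT BBT BBT TT TT BBT, which concatenate to the answer.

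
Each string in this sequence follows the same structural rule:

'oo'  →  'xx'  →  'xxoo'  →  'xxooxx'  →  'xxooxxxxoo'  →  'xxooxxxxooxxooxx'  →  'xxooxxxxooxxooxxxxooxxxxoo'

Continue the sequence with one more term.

Each term (from the third on) is the previous term followed by the one before it: term 3 = xx·oo = xxoo.
Continuing: xxooxxxxooxxooxxxxooxxxxoo · xxooxxxxooxxooxx gives term 8.

xxooxxxxooxxooxxxxooxxxxooxxooxxxxooxxooxx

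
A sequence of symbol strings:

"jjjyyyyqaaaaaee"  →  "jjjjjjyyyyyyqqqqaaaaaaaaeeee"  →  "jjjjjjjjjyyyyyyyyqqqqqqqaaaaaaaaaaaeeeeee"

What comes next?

jjjjjjjjjjjjyyyyyyyyyyqqqqqqqqqqaaaaaaaaaaaaaaeeeeeeee

Term n consists of 3n j's, followed by 2n+2 y's, followed by 3n-2 q's, followed by 3n+2 a's, followed by 2n e's (n = 1, 2, …).
At n = 4 the blocks have lengths 12, 10, 10, 14, 8.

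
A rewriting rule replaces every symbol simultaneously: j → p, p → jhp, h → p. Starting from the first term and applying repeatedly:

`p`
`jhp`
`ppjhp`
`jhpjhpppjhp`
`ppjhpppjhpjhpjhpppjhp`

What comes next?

jhpjhpppjhpjhpjhpppjhpppjhpppjhpjhpjhpppjhp

Replace each of the 21 characters of ppjhpppjhpjhpjhpppjhp in place — jhp jhp p p jhp jhp jhp p p jhp p p jhp p p jhp jhp jhp p p jhp — and concatenate.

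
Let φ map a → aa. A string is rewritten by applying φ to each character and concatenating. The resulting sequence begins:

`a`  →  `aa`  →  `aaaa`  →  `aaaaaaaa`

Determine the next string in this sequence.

Rewriting each symbol of aaaaaaaa: a→aa, a→aa, a→aa, a→aa, a→aa, a→aa, a→aa, a→aa, which concatenates to aa aa aa aa aa aa aa aa.

aaaaaaaaaaaaaaaa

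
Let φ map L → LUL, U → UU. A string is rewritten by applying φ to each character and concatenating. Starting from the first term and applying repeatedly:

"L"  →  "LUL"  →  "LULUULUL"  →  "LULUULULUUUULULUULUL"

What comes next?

Applying the rule to each of the 20 symbols of LULUULULUUUULULUULUL gives the pieces LUL UU LUL UU UU LUL UU LUL UU UU UU UU LUL UU LUL UU UU LUL UU LUL, which concatenate to the answer.

LULUULULUUUULULUULULUUUUUUUULULUULULUUUULULUULUL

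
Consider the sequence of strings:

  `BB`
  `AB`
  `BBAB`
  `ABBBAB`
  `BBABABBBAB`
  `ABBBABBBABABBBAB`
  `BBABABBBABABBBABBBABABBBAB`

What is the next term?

ABBBABBBABABBBABBBABABBBABABBBABBBABABBBAB

Each term (from the third on) is the two preceding terms concatenated in order: term 3 = BB·AB = BBAB.
The next term joins ABBBABBBABABBBAB and BBABABBBABABBBABBBABABBBAB.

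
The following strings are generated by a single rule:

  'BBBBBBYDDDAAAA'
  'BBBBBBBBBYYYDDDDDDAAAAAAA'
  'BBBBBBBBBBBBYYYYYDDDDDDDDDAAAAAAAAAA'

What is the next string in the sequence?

BBBBBBBBBBBBBBBYYYYYYYDDDDDDDDDDDDAAAAAAAAAAAAA

The n-th term is 3n+3 B's then 2n-1 Y's then 3n D's then 3n+1 A's (n = 1, 2, …).
At n = 4 the blocks have lengths 15, 7, 12, 13.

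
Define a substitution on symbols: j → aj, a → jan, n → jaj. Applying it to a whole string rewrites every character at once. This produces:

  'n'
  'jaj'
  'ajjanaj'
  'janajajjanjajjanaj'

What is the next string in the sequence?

ajjanjajjanajjanajajjanjajajjanajajjanjajjanaj

Replace each of the 18 characters of janajajjanjajjanaj in place — aj jan jaj jan aj jan aj aj jan jaj aj jan aj aj jan jaj jan aj — and concatenate.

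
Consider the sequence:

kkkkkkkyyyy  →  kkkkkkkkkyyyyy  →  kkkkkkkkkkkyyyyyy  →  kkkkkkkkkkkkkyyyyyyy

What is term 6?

kkkkkkkkkkkkkkkkkyyyyyyyyy

The n-th term is 2n+1 k's then n+1 y's, where the shown terms are n = 3, 4, 5, 6.
Setting n = 8 gives 17, 9 characters in each block.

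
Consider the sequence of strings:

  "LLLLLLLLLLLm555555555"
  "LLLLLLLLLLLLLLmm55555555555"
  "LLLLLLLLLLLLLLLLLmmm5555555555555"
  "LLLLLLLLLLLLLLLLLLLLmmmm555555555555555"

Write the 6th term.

Term n consists of 3n+2 L's, followed by n-2 m's, followed by 2n+3 5's, where the shown terms are n = 3, 4, 5, 6.
For term 6, n = 8, so the run lengths are 26, 6, 19.

LLLLLLLLLLLLLLLLLLLLLLLLLLmmmmmm5555555555555555555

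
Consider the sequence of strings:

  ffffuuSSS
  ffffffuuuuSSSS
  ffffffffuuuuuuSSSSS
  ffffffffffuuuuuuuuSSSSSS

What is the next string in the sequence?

ffffffffffffuuuuuuuuuuSSSSSSS

Each string has the form f^{2n+2} u^{2n} S^{n+2} (n = 1, 2, …).
Setting n = 5 gives 12, 10, 7 characters in each block.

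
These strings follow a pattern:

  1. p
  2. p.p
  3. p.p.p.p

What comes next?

s(k+1) = s(k)·.·s(k) — each term doubles the last with '.' between the halves.
So the next term is two copies of p.p.p.p with '.' between the halves.

p.p.p.p.p.p.p.p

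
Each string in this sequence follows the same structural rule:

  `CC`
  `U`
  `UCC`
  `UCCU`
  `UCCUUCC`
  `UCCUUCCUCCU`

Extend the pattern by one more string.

UCCUUCCUCCUUCCUUCC

This is a Fibonacci-style word recurrence s(k) = s(k−1)·s(k−2): e.g. U·CC = UCC.
The next term joins UCCUUCCUCCU and UCCUUCC.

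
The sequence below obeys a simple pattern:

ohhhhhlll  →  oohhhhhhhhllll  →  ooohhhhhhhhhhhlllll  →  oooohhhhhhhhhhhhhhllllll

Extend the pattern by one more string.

Reading off run lengths: o runs 1, 2, 3, 4; h runs 5, 8, 11, 14; l runs 3, 4, 5, 6 — each is linear in n, where the shown terms are n = 2, 3, 4, 5.
At n = 6 the blocks have lengths 5, 17, 7.

ooooohhhhhhhhhhhhhhhhhlllllll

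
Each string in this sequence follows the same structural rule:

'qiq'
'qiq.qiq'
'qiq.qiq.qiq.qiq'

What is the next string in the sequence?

Each string is two copies of the previous one joined by '.'.
Doubling qiq.qiq.qiq.qiq with '.' between the halves:

qiq.qiq.qiq.qiq.qiq.qiq.qiq.qiq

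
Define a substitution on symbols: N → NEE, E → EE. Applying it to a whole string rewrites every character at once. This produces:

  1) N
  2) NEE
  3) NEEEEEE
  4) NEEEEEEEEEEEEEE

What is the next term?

NEEEEEEEEEEEEEEEEEEEEEEEEEEEEEE

Applying the rule to each of the 15 symbols of NEEEEEEEEEEEEEE gives the pieces NEE EE EE EE EE EE EE EE EE EE EE EE EE EE EE, which concatenate to the answer.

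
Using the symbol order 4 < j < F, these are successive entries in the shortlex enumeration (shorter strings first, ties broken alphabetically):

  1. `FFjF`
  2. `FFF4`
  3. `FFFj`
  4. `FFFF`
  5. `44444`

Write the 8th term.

Advancing 3 positions from 44444 through 44444 → 4444j → 4444F reaches term 8.

444j4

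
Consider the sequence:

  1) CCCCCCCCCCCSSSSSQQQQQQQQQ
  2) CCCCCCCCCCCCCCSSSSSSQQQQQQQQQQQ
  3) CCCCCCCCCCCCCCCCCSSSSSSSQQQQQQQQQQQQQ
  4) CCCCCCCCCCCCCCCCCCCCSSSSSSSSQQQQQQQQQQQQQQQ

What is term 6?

CCCCCCCCCCCCCCCCCCCCCCCCCCSSSSSSSSSSQQQQQQQQQQQQQQQQQQQ

Each string has the form C^{3n+2} S^{n+2} Q^{2n+3}, where the shown terms are n = 3, 4, 5, 6.
At n = 8 the blocks have lengths 26, 10, 19.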